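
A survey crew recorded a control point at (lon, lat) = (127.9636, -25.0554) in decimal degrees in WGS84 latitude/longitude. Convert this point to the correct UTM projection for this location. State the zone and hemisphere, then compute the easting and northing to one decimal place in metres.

Longitude 127.9636° lies in the 6° band [126°, 132°), giving zone 52; latitude is south of the equator, so 52S.
Zone 52 central meridian λ₀ = 6×52 − 183 = 129°; Δλ = -1.0364°.
Transverse Mercator on WGS84 with k₀ = 0.9996 gives E = 395460.438 m, N = 7228517.429 m.

Zone 52S: E 395460.4 m, N 7228517.4 m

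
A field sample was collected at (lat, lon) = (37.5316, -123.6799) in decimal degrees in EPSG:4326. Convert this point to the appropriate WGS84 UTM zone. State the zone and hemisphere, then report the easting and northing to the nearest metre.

Longitude -123.6799° lies in the 6° band [-126°, -120°), giving zone 10; latitude is north of the equator, so 10N.
Zone 10 central meridian λ₀ = 6×10 − 183 = -123°; Δλ = -0.6799°.
Transverse Mercator on WGS84 with k₀ = 0.9996 gives E = 439928.556 m, N = 4154064.274 m.

Zone 10N: E 439929 m, N 4154064 m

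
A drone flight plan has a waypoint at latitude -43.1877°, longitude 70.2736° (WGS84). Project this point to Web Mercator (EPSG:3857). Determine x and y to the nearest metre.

Web Mercator is spherical with R = a = 6378137 m.
x = R·λ = 6378137 × 1.226505697 = 7822821.368 m.
y = R·ln tan(π/4 + φ/2) = 6378137 × -0.837326868 = -5340585.480 m.

x 7822821 m, y -5340585 m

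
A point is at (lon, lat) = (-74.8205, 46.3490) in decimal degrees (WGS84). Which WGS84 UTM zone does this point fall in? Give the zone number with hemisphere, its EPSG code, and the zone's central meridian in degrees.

Zone 18N (EPSG:32618), central meridian -75°

UTM zone = ⌊(λ + 180)/6⌋ + 1; -74.8205° ∈ [-78°, -72°) → zone 18.
Hemisphere: N (φ ≥ 0).
Central meridian λ₀ = 6×18 − 183 = -75°.
EPSG code: 32618.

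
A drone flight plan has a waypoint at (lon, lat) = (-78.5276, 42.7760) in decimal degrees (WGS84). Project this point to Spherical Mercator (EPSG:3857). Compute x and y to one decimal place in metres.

Web Mercator is spherical with R = a = 6378137 m.
x = R·λ = 6378137 × -1.370565174 = -8741652.445 m.
y = R·ln tan(π/4 + φ/2) = 6378137 × 0.827504752 = 5277938.676 m.

x -8741652.4 m, y 5277938.7 m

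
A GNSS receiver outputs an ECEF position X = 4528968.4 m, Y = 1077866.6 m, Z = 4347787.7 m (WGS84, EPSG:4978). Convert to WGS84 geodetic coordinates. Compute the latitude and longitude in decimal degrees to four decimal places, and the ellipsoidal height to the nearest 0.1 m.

λ = atan2(Y, X) = 13.38699985°; p = √(X²+Y²) = 4655464.7 m.
Bowring's method on WGS84 (a = 6378137 m, b = 6356752.314 m) gives φ = 43.23470008°, h = 1829.360 m.

lat 43.2347°, lon 13.3870°, h 1829.4 m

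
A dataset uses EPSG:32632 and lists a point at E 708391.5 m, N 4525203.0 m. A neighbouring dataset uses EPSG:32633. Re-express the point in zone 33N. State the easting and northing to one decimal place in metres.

UTM 32N → geographic: φ = 40.85140020°, λ = 11.47219974°.
UTM 33N (λ₀ = 15°) forward: E = 202613.815 m, N = 4528253.847 m.

E 202613.8 m, N 4528253.8 m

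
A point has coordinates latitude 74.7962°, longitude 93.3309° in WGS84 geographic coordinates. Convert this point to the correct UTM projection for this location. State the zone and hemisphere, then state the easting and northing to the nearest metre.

Longitude 93.3309° lies in the 6° band [90°, 96°), giving zone 46; latitude is north of the equator, so 46N.
Zone 46 central meridian λ₀ = 6×46 − 183 = 93°; Δλ = +0.3309°.
Transverse Mercator on WGS84 with k₀ = 0.9996 gives E = 509686.588 m, N = 8300895.282 m.

Zone 46N: E 509687 m, N 8300895 m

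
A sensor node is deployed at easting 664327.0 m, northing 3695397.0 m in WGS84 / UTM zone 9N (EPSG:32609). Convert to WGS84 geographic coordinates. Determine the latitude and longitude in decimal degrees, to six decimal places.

Zone 9N: λ₀ = -129°, k₀ = 0.9996, false easting 500000 m.
Meridian distance M = (N − FN)/k₀ = 3696875.8 m.
Inverse transverse Mercator on WGS84 gives φ = 33.38529980°, λ = -127.23330042°.

lat 33.385300°, lon -127.233300°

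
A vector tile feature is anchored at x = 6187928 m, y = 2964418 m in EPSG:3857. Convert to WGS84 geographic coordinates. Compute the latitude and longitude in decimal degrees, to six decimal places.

R = 6378137 m. λ = x/R = 55.58710299°.
φ = 2·arctan(exp(y/R)) − 90° = 2·arctan(1.59166) − 90° = 25.71979872°.

lat 25.719799°, lon 55.587103°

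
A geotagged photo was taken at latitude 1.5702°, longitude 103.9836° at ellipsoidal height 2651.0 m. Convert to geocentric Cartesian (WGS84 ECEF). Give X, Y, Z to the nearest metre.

WGS84: a = 6378137 m, e² = 0.006694380; N(φ) = a/√(1−e²sin²φ) = 6378153.030 m.
X = (N+h)·cosφ·cosλ = -1541305.018 m; Y = (N+h)·cosφ·sinλ = 6189383.5002 m; Z = (N(1−e²)+h)·sinφ = 173675.074 m.

X -1541305 m, Y 6189384 m, Z 173675 m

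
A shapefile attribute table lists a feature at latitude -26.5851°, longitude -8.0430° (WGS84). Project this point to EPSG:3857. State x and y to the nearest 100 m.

x -895300 m, y -3071700 m

Web Mercator is spherical with R = a = 6378137 m.
x = R·λ = 6378137 × -0.140376832 = -895342.664 m.
y = R·ln tan(π/4 + φ/2) = 6378137 × -0.481603079 = -3071730.421 m.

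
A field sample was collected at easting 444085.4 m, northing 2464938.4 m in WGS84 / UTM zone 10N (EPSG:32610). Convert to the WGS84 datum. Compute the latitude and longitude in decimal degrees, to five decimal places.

lat 22.28920°, lon -123.54280°

Zone 10N: λ₀ = -123°, k₀ = 0.9996, false easting 500000 m.
Meridian distance M = (N − FN)/k₀ = 2465924.8 m.
Inverse transverse Mercator on WGS84 gives φ = 22.28920030°, λ = -123.54280037°.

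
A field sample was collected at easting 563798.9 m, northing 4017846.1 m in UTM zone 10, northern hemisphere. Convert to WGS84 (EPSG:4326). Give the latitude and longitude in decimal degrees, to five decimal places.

Zone 10N: λ₀ = -123°, k₀ = 0.9996, false easting 500000 m.
Meridian distance M = (N − FN)/k₀ = 4019453.9 m.
Inverse transverse Mercator on WGS84 gives φ = 36.30349967°, λ = -122.28939984°.

lat 36.30350°, lon -122.28940°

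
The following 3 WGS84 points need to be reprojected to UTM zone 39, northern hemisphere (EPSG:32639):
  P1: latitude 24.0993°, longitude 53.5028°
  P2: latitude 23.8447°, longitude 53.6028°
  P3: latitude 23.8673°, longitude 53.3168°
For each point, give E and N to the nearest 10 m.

P1: E 754420 m, N 2667490 m; P2: E 765110 m, N 2639470 m; P3: E 735930 m, N 2641470 m

UTM zone 39N: λ₀ = 51°, k₀ = 0.9996.
P1 (24.0993°, 53.5028°) → (754421.072, 2667490.434) m.
P2 (23.8447°, 53.6028°) → (765112.110, 2639468.293) m.
P3 (23.8673°, 53.3168°) → (735928.758, 2641465.670) m.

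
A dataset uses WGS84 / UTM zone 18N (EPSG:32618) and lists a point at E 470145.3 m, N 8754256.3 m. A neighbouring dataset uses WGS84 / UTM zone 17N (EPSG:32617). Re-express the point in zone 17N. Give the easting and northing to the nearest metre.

UTM 18N → geographic: φ = 78.85600044°, λ = -76.38380108°.
UTM 17N (λ₀ = -81°) forward: E = 599501.061 m, N = 8757837.560 m.

E 599501 m, N 8757838 m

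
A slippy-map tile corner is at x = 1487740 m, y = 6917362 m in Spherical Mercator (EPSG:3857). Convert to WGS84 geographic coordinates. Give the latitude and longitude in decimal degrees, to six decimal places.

lat 52.643699°, lon 13.364596°

R = 6378137 m. λ = x/R = 13.36459581°.
φ = 2·arctan(exp(y/R)) − 90° = 2·arctan(2.95809) − 90° = 52.64369947°.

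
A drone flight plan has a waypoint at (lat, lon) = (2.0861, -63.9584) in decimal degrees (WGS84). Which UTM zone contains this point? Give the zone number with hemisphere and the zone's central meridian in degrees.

Zone 20N, central meridian -63°

UTM zone = ⌊(λ + 180)/6⌋ + 1; -63.9584° ∈ [-66°, -60°) → zone 20.
Hemisphere: N (φ ≥ 0).
Central meridian λ₀ = 6×20 − 183 = -63°.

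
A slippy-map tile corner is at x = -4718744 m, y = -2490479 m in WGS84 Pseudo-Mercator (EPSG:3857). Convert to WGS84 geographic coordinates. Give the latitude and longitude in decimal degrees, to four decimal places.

lat -21.8246°, lon -42.3892°

R = 6378137 m. λ = x/R = -42.38919857°.
φ = 2·arctan(exp(y/R)) − 90° = 2·arctan(0.67674) − 90° = -21.82459708°.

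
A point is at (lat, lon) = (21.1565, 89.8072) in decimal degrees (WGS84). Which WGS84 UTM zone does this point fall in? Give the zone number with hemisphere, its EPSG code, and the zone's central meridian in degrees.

Zone 45N (EPSG:32645), central meridian 87°

UTM zone = ⌊(λ + 180)/6⌋ + 1; 89.8072° ∈ [84°, 90°) → zone 45.
Hemisphere: N (φ ≥ 0).
Central meridian λ₀ = 6×45 − 183 = 87°.
EPSG code: 32645.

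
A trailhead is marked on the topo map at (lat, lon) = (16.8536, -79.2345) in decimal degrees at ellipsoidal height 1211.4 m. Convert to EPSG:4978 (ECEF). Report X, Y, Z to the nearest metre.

WGS84: a = 6378137 m, e² = 0.006694380; N(φ) = a/√(1−e²sin²φ) = 6379932.294 m.
X = (N+h)·cosφ·cosλ = 1140737.537 m; Y = (N+h)·cosφ·sinλ = -5999580.271 m; Z = (N(1−e²)+h)·sinφ = 1837684.672 m.

X 1140738 m, Y -5999580 m, Z 1837685 m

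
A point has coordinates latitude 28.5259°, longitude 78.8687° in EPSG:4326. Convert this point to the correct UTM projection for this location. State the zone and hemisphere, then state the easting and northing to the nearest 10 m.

Zone 44N: E 291450 m, N 3157310 m

Longitude 78.8687° lies in the 6° band [78°, 84°), giving zone 44; latitude is north of the equator, so 44N.
Zone 44 central meridian λ₀ = 6×44 − 183 = 81°; Δλ = -2.1313°.
Transverse Mercator on WGS84 with k₀ = 0.9996 gives E = 291445.029 m, N = 3157314.204 m.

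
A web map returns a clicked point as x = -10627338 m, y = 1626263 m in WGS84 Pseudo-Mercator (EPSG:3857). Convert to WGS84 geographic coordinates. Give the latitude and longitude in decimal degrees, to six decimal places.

lat 14.453201°, lon -95.467002°

R = 6378137 m. λ = x/R = -95.46700155°.
φ = 2·arctan(exp(y/R)) − 90° = 2·arctan(1.29043) − 90° = 14.45320104°.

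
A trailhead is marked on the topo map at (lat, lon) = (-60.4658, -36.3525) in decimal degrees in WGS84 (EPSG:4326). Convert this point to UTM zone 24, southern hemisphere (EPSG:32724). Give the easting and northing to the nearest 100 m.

Zone 24 central meridian λ₀ = 6×24 − 183 = -39°; Δλ = +2.6475°.
Transverse Mercator on WGS84 with k₀ = 0.9996 gives E = 645563.983 m, N = 3293785.025 m.

E 645600 m, N 3293800 m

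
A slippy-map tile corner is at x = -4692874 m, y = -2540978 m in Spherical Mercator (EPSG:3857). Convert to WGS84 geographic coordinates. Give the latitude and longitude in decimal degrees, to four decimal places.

lat -22.2451°, lon -42.1568°

R = 6378137 m. λ = x/R = -42.15680441°.
φ = 2·arctan(exp(y/R)) − 90° = 2·arctan(0.67140) − 90° = -22.24510029°.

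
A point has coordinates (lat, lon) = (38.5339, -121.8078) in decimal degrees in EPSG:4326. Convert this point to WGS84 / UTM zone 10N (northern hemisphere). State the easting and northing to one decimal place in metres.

E 603910.3 m, N 4265728.6 m

Zone 10 central meridian λ₀ = 6×10 − 183 = -123°; Δλ = +1.1922°.
Transverse Mercator on WGS84 with k₀ = 0.9996 gives E = 603910.258 m, N = 4265728.573 m.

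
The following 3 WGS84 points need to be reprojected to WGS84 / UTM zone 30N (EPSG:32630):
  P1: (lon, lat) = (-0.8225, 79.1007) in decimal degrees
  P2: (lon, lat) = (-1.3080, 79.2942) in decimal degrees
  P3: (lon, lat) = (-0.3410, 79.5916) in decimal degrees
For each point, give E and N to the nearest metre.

P1: E 545953 m, N 8782071 m; P2: E 535084 m, N 8803319 m; P3: E 553611 m, N 8837226 m

UTM zone 30N: λ₀ = -3°, k₀ = 0.9996.
P1 (79.1007°, -0.8225°) → (545953.468, 8782070.578) m.
P2 (79.2942°, -1.3080°) → (535084.358, 8803318.529) m.
P3 (79.5916°, -0.3410°) → (553610.628, 8837226.459) m.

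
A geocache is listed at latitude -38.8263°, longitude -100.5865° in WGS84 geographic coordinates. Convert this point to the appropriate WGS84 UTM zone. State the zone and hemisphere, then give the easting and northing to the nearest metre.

Longitude -100.5865° lies in the 6° band [-102°, -96°), giving zone 14; latitude is south of the equator, so 14S.
Zone 14 central meridian λ₀ = 6×14 − 183 = -99°; Δλ = -1.5865°.
Transverse Mercator on WGS84 with k₀ = 0.9996 gives E = 362283.121 m, N = 5701303.228 m.

Zone 14S: E 362283 m, N 5701303 m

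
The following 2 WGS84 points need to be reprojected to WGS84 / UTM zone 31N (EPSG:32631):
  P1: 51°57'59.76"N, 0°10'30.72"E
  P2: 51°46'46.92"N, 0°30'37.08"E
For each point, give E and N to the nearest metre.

UTM zone 31N: λ₀ = 3°, k₀ = 0.9996.
P1 (51.9666°, 0.1752°) → (305950.535, 5761092.476) m.
P2 (51.7797°, 0.5103°) → (328255.646, 5739468.661) m.

P1: E 305951 m, N 5761092 m; P2: E 328256 m, N 5739469 m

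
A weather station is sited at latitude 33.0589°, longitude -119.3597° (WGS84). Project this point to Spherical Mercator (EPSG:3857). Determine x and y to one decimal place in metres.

x -13287061.0 m, y 3903124.6 m

Web Mercator is spherical with R = a = 6378137 m.
x = R·λ = 6378137 × -2.083219759 = -13287061.025 m.
y = R·ln tan(π/4 + φ/2) = 6378137 × 0.611953705 = 3903124.565 m.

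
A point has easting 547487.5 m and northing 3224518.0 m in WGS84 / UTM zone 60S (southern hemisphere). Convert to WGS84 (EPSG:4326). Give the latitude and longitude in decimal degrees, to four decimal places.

lat -61.1111°, lon 177.8811°

Zone 60S: λ₀ = 177°, k₀ = 0.9996, false easting 500000 m, false northing 10000000 m.
Meridian distance M = (N − FN)/k₀ = -6778193.3 m.
Inverse transverse Mercator on WGS84 gives φ = -61.11110018°, λ = 177.88110000°.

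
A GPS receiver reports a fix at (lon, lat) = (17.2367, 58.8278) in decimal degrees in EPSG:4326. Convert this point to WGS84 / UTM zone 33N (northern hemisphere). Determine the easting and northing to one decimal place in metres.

Zone 33 central meridian λ₀ = 6×33 − 183 = 15°; Δλ = +2.2367°.
Transverse Mercator on WGS84 with k₀ = 0.9996 gives E = 629129.393 m, N = 6523034.675 m.

E 629129.4 m, N 6523034.7 m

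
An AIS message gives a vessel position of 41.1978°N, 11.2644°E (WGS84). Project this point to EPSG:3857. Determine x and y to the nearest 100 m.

x 1253900 m, y 5041600 m

Web Mercator is spherical with R = a = 6378137 m.
x = R·λ = 6378137 × 0.196600868 = 1253947.272 m.
y = R·ln tan(π/4 + φ/2) = 6378137 × 0.790444144 = 5041561.042 m.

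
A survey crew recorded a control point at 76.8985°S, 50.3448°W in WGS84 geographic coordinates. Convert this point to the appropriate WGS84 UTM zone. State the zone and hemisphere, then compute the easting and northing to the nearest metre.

Longitude -50.3448° lies in the 6° band [-54°, -48°), giving zone 22; latitude is south of the equator, so 22S.
Zone 22 central meridian λ₀ = 6×22 − 183 = -51°; Δλ = +0.6552°.
Transverse Mercator on WGS84 with k₀ = 0.9996 gives E = 516578.808 m, N = 1464461.075 m.

Zone 22S: E 516579 m, N 1464461 m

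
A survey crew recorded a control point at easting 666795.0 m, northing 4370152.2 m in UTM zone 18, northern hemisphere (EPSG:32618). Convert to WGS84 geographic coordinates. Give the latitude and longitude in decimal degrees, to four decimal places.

lat 39.4648°, lon -73.0611°

Zone 18N: λ₀ = -75°, k₀ = 0.9996, false easting 500000 m.
Meridian distance M = (N − FN)/k₀ = 4371901.0 m.
Inverse transverse Mercator on WGS84 gives φ = 39.46480023°, λ = -73.06109941°.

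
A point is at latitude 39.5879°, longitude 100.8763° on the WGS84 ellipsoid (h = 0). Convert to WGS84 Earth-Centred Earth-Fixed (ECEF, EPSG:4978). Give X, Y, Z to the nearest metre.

X -928727 m, Y 4833578 m, Z 4042829 m

WGS84: a = 6378137 m, e² = 0.006694380; N(φ) = a/√(1−e²sin²φ) = 6386824.521 m.
X = (N+h)·cosφ·cosλ = -928727.060 m; Y = (N+h)·cosφ·sinλ = 4833578.014 m; Z = (N(1−e²)+h)·sinφ = 4042829.174 m.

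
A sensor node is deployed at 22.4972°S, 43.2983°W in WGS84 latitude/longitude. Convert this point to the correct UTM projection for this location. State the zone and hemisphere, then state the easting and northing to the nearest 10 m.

Longitude -43.2983° lies in the 6° band [-48°, -42°), giving zone 23; latitude is south of the equator, so 23S.
Zone 23 central meridian λ₀ = 6×23 − 183 = -45°; Δλ = +1.7017°.
Transverse Mercator on WGS84 with k₀ = 0.9996 gives E = 675050.357 m, N = 7511143.419 m.

Zone 23S: E 675050 m, N 7511140 m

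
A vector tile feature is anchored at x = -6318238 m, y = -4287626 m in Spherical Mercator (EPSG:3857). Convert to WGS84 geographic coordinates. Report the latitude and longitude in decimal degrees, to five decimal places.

R = 6378137 m. λ = x/R = -56.75769764°.
φ = 2·arctan(exp(y/R)) − 90° = 2·arctan(0.51056) − 90° = -35.90549930°.

lat -35.90550°, lon -56.75770°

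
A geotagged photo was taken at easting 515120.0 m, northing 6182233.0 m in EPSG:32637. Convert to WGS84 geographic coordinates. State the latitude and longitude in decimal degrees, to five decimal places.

lat 55.78550°, lon 39.24110°

Zone 37N: λ₀ = 39°, k₀ = 0.9996, false easting 500000 m.
Meridian distance M = (N − FN)/k₀ = 6184706.9 m.
Inverse transverse Mercator on WGS84 gives φ = 55.78549961°, λ = 39.24109935°.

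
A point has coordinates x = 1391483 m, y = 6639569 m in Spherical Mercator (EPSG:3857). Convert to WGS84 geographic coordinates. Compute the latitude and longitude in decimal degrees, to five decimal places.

lat 51.10320°, lon 12.49990°

R = 6378137 m. λ = x/R = 12.49990446°.
φ = 2·arctan(exp(y/R)) − 90° = 2·arctan(2.83202) − 90° = 51.10320028°.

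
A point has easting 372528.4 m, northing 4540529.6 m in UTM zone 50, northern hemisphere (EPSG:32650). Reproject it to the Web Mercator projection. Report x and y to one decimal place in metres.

x 12855642.4 m, y 5013226.7 m

Unproject from UTM 50N (λ₀ = 117°) → φ = 41.00599981°, λ = 115.48420045°.
Web Mercator (R = 6378137 m): x = 12855642.388 m, y = 5013226.674 m.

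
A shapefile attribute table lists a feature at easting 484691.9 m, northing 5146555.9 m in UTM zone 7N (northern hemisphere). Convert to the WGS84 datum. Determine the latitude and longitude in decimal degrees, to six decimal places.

lat 46.472400°, lon -141.199400°

Zone 7N: λ₀ = -141°, k₀ = 0.9996, false easting 500000 m.
Meridian distance M = (N − FN)/k₀ = 5148615.3 m.
Inverse transverse Mercator on WGS84 gives φ = 46.47240033°, λ = -141.19940030°.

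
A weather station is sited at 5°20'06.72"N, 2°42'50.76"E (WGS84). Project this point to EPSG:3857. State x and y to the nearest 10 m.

Web Mercator is spherical with R = a = 6378137 m.
x = R·λ = 6378137 × 0.047369981 = 302132.230 m.
y = R·ln tan(π/4 + φ/2) = 6378137 × 0.093251664 = 594771.888 m.

x 302130 m, y 594770 m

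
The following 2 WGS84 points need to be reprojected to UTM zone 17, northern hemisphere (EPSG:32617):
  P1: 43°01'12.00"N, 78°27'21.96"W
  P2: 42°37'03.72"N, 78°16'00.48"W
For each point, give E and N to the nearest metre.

UTM zone 17N: λ₀ = -81°, k₀ = 0.9996.
P1 (43.0200°, -78.4561°) → (707286.646, 4766176.370) m.
P2 (42.6177°, -78.2668°) → (724162.004, 4721984.121) m.

P1: E 707287 m, N 4766176 m; P2: E 724162 m, N 4721984 m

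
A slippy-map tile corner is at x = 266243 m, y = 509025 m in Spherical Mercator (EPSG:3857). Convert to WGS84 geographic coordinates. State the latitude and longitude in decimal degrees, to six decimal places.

lat 4.567803°, lon 2.391702°

R = 6378137 m. λ = x/R = 2.39170156°.
φ = 2·arctan(exp(y/R)) − 90° = 2·arctan(1.08308) − 90° = 4.56780301°.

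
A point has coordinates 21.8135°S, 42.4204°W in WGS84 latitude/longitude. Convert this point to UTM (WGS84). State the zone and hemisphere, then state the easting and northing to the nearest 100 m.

Longitude -42.4204° lies in the 6° band [-48°, -42°), giving zone 23; latitude is south of the equator, so 23S.
Zone 23 central meridian λ₀ = 6×23 − 183 = -45°; Δλ = +2.5796°.
Transverse Mercator on WGS84 with k₀ = 0.9996 gives E = 766680.906 m, N = 7585583.949 m.

Zone 23S: E 766700 m, N 7585600 m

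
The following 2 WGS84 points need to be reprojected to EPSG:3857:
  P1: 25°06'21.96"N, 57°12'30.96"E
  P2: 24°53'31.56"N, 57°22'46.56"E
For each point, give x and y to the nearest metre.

Web Mercator: x = R·λ, y = R·ln tan(π/4+φ/2), R = 6378137 m.
P1 (25.1061°, 57.2086°) → (6368432.221, 2888782.256) m.
P2 (24.8921°, 57.3796°) → (6387467.854, 2862497.348) m.

P1: x 6368432 m, y 2888782 m; P2: x 6387468 m, y 2862497 m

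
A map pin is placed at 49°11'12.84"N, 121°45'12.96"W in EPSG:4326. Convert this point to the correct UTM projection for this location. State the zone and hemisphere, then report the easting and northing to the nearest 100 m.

Zone 10N: E 590800 m, N 5449000 m

Longitude -121.7536° lies in the 6° band [-126°, -120°), giving zone 10; latitude is north of the equator, so 10N.
Zone 10 central meridian λ₀ = 6×10 − 183 = -123°; Δλ = +1.2464°.
Transverse Mercator on WGS84 with k₀ = 0.9996 gives E = 590822.210 m, N = 5448980.620 m.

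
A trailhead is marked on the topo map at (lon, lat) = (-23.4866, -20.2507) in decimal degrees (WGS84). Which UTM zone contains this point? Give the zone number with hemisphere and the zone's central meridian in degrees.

Zone 27S, central meridian -21°

UTM zone = ⌊(λ + 180)/6⌋ + 1; -23.4866° ∈ [-24°, -18°) → zone 27.
Hemisphere: S (φ < 0).
Central meridian λ₀ = 6×27 − 183 = -21°.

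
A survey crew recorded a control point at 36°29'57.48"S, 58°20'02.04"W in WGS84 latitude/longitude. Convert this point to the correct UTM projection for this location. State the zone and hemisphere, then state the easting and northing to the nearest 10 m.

Zone 21S: E 380540 m, N 5959840 m

Longitude -58.3339° lies in the 6° band [-60°, -54°), giving zone 21; latitude is south of the equator, so 21S.
Zone 21 central meridian λ₀ = 6×21 − 183 = -57°; Δλ = -1.3339°.
Transverse Mercator on WGS84 with k₀ = 0.9996 gives E = 380537.973 m, N = 5959842.334 m.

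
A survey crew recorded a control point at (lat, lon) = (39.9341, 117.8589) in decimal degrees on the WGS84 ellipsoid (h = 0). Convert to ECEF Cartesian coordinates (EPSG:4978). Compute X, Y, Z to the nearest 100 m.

WGS84: a = 6378137 m, e² = 0.006694380; N(φ) = a/√(1−e²sin²φ) = 6386951.888 m.
X = (N+h)·cosφ·cosλ = -2288537.785 m; Y = (N+h)·cosφ·sinλ = 4329803.391 m; Z = (N(1−e²)+h)·sinφ = 4072377.614 m.

X -2288500 m, Y 4329800 m, Z 4072400 m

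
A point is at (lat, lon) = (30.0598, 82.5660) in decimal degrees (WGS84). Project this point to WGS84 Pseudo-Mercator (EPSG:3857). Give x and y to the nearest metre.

Web Mercator is spherical with R = a = 6378137 m.
x = R·λ = 6378137 × 1.441048550 = 9191205.077 m.
y = R·ln tan(π/4 + φ/2) = 6378137 × 0.550511677 = 3511238.894 m.

x 9191205 m, y 3511239 m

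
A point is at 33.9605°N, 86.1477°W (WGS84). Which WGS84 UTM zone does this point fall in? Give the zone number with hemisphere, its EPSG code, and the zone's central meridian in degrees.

Zone 16N (EPSG:32616), central meridian -87°

UTM zone = ⌊(λ + 180)/6⌋ + 1; -86.1477° ∈ [-90°, -84°) → zone 16.
Hemisphere: N (φ ≥ 0).
Central meridian λ₀ = 6×16 − 183 = -87°.
EPSG code: 32616.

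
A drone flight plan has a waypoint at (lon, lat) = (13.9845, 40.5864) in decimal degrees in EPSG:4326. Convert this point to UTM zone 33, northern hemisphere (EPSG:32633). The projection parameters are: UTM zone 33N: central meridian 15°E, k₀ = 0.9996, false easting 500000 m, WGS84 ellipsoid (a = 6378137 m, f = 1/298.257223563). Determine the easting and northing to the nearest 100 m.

E 414100 m, N 4493300 m

Zone 33 central meridian λ₀ = 6×33 − 183 = 15°; Δλ = -1.0155°.
Transverse Mercator on WGS84 with k₀ = 0.9996 gives E = 414062.559 m, N = 4493340.691 m.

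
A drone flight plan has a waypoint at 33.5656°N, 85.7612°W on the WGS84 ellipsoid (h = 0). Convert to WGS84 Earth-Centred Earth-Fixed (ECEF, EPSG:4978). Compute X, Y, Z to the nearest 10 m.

WGS84: a = 6378137 m, e² = 0.006694380; N(φ) = a/√(1−e²sin²φ) = 6384673.135 m.
X = (N+h)·cosφ·cosλ = 393223.796 m; Y = (N+h)·cosφ·sinλ = -5305498.049 m; Z = (N(1−e²)+h)·sinφ = 3506399.305 m.

X 393220 m, Y -5305500 m, Z 3506400 m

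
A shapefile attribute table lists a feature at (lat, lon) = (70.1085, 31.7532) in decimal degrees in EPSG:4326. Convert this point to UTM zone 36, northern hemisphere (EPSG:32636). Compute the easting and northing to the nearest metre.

E 452658 m, N 7778457 m

Zone 36 central meridian λ₀ = 6×36 − 183 = 33°; Δλ = -1.2468°.
Transverse Mercator on WGS84 with k₀ = 0.9996 gives E = 452658.441 m, N = 7778457.234 m.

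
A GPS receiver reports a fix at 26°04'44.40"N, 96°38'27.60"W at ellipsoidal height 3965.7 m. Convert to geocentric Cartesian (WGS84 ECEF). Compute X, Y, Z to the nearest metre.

X -663362 m, Y -5697555 m, Z 2788669 m

WGS84: a = 6378137 m, e² = 0.006694380; N(φ) = a/√(1−e²sin²φ) = 6382266.819 m.
X = (N+h)·cosφ·cosλ = -663361.609 m; Y = (N+h)·cosφ·sinλ = -5697554.947 m; Z = (N(1−e²)+h)·sinφ = 2788669.175 m.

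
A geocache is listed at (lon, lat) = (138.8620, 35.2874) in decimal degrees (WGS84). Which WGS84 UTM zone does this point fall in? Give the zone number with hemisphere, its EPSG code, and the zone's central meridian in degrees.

Zone 54N (EPSG:32654), central meridian 141°

UTM zone = ⌊(λ + 180)/6⌋ + 1; 138.8620° ∈ [138°, 144°) → zone 54.
Hemisphere: N (φ ≥ 0).
Central meridian λ₀ = 6×54 − 183 = 141°.
EPSG code: 32654.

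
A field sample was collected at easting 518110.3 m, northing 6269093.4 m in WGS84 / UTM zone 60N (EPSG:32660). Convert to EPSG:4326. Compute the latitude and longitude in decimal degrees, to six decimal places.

lat 56.565800°, lon 177.294699°

Zone 60N: λ₀ = 177°, k₀ = 0.9996, false easting 500000 m.
Meridian distance M = (N − FN)/k₀ = 6271602.0 m.
Inverse transverse Mercator on WGS84 gives φ = 56.56580033°, λ = 177.29469936°.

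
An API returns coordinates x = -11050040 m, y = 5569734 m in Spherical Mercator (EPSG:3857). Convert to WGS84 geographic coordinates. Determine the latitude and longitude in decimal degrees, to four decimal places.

lat 44.6701°, lon -99.2642°

R = 6378137 m. λ = x/R = -99.26419822°.
φ = 2·arctan(exp(y/R)) − 90° = 2·arctan(2.39469) − 90° = 44.67009907°.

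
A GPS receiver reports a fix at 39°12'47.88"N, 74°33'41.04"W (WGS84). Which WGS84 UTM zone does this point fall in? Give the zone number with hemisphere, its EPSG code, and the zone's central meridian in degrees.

UTM zone = ⌊(λ + 180)/6⌋ + 1; -74.5614° ∈ [-78°, -72°) → zone 18.
Hemisphere: N (φ ≥ 0).
Central meridian λ₀ = 6×18 − 183 = -75°.
EPSG code: 32618.

Zone 18N (EPSG:32618), central meridian -75°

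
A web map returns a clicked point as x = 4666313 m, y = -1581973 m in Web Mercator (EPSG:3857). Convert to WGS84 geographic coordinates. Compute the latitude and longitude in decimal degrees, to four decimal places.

lat -14.0676°, lon 41.9182°

R = 6378137 m. λ = x/R = 41.91820288°.
φ = 2·arctan(exp(y/R)) − 90° = 2·arctan(0.78034) − 90° = -14.06759772°.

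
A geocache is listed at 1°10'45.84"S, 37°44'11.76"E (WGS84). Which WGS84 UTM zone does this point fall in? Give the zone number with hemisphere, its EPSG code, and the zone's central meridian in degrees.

Zone 37S (EPSG:32737), central meridian 39°

UTM zone = ⌊(λ + 180)/6⌋ + 1; 37.7366° ∈ [36°, 42°) → zone 37.
Hemisphere: S (φ < 0).
Central meridian λ₀ = 6×37 − 183 = 39°.
EPSG code: 32737.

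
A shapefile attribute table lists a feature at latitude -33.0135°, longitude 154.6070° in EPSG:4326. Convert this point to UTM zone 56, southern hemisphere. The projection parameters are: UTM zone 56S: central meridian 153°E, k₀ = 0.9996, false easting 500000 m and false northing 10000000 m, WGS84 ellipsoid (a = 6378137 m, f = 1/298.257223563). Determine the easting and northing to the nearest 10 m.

E 650100 m, N 6346070 m

Zone 56 central meridian λ₀ = 6×56 − 183 = 153°; Δλ = +1.6070°.
Transverse Mercator on WGS84 with k₀ = 0.9996 gives E = 650104.439 m, N = 6346069.367 m.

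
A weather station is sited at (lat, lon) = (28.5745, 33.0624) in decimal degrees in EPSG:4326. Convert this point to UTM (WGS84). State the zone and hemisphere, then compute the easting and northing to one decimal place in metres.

Longitude 33.0624° lies in the 6° band [30°, 36°), giving zone 36; latitude is north of the equator, so 36N.
Zone 36 central meridian λ₀ = 6×36 − 183 = 33°; Δλ = +0.0624°.
Transverse Mercator on WGS84 with k₀ = 0.9996 gives E = 506102.480 m, N = 3160846.940 m.

Zone 36N: E 506102.5 m, N 3160846.9 m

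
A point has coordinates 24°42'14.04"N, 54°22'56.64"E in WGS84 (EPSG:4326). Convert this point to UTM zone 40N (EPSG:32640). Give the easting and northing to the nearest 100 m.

Zone 40 central meridian λ₀ = 6×40 − 183 = 57°; Δλ = -2.6176°.
Transverse Mercator on WGS84 with k₀ = 0.9996 gives E = 235168.871 m, N = 2734691.109 m.

E 235200 m, N 2734700 m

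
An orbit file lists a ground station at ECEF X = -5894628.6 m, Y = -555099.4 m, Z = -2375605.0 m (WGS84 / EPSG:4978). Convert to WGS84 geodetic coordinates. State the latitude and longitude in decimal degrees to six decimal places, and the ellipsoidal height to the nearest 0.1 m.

λ = atan2(Y, X) = -174.62029989°; p = √(X²+Y²) = 5920707.9 m.
Bowring's method on WGS84 (a = 6378137 m, b = 6356752.314 m) gives φ = -21.99569983°, h = 4361.647 m.

lat -21.995700°, lon -174.620300°, h 4361.6 m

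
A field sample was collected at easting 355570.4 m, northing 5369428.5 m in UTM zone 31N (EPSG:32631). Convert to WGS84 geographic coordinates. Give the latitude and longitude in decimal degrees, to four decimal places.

Zone 31N: λ₀ = 3°, k₀ = 0.9996, false easting 500000 m.
Meridian distance M = (N − FN)/k₀ = 5371577.1 m.
Inverse transverse Mercator on WGS84 gives φ = 48.46140032°, λ = 1.04630044°.

lat 48.4614°, lon 1.0463°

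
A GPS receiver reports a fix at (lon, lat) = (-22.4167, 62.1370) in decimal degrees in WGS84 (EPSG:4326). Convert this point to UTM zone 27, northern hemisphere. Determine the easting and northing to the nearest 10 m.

Zone 27 central meridian λ₀ = 6×27 − 183 = -21°; Δλ = -1.4167°.
Transverse Mercator on WGS84 with k₀ = 0.9996 gives E = 426134.747 m, N = 6890249.626 m.

E 426130 m, N 6890250 m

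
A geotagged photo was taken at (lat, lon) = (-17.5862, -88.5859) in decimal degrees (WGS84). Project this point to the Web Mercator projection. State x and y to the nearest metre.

Web Mercator is spherical with R = a = 6378137 m.
x = R·λ = 6378137 × -1.546115626 = -9861337.279 m.
y = R·ln tan(π/4 + φ/2) = 6378137 × -0.311873248 = -1989170.304 m.

x -9861337 m, y -1989170 m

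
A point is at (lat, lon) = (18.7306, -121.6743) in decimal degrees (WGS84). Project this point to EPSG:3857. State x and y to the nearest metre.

x -13544721 m, y 2123244 m

Web Mercator is spherical with R = a = 6378137 m.
x = R·λ = 6378137 × -2.123617150 = -13544721.119 m.
y = R·ln tan(π/4 + φ/2) = 6378137 × 0.332894066 = 2123243.962 m.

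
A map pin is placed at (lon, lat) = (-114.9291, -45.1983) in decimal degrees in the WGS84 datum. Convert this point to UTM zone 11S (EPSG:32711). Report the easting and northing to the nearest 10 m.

Zone 11 central meridian λ₀ = 6×11 − 183 = -117°; Δλ = +2.0709°.
Transverse Mercator on WGS84 with k₀ = 0.9996 gives E = 662654.420 m, N = 4992934.427 m.

E 662650 m, N 4992930 m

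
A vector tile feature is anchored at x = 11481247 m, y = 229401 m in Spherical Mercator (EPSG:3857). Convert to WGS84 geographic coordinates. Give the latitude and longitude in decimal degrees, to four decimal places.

lat 2.0603°, lon 103.1378°

R = 6378137 m. λ = x/R = 103.13779661°.
φ = 2·arctan(exp(y/R)) − 90° = 2·arctan(1.03662) − 90° = 2.06030009°.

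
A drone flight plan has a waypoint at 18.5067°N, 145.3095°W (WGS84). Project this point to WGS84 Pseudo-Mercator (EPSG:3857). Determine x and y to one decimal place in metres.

x -16175779.5 m, y 2096943.0 m

Web Mercator is spherical with R = a = 6378137 m.
x = R·λ = 6378137 × -2.536129209 = -16175779.547 m.
y = R·ln tan(π/4 + φ/2) = 6378137 × 0.328770460 = 2096943.037 m.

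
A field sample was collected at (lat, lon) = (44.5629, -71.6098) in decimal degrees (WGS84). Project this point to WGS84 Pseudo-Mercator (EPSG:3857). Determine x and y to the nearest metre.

x -7971566 m, y 5552970 m

Web Mercator is spherical with R = a = 6378137 m.
x = R·λ = 6378137 × -1.249826787 = -7971566.472 m.
y = R·ln tan(π/4 + φ/2) = 6378137 × 0.870625627 = 5552969.528 m.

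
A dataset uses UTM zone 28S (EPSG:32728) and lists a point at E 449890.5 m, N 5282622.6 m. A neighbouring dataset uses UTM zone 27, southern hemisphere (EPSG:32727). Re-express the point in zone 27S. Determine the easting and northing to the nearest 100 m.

UTM 28S → geographic: φ = -42.60720023°, λ = -15.61089952°.
UTM 27S (λ₀ = -21°) forward: E = 942099.220 m, N = 5268706.539 m.

E 942100 m, N 5268700 m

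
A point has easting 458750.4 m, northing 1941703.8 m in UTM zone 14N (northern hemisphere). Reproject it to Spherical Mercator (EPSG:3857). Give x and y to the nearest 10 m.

x -11063900 m, y 1986270 m

Unproject from UTM 14N (λ₀ = -99°) → φ = 17.56139956°, λ = -99.38870012°.
Web Mercator (R = 6378137 m): x = -11063899.488 m, y = 1986274.375 m.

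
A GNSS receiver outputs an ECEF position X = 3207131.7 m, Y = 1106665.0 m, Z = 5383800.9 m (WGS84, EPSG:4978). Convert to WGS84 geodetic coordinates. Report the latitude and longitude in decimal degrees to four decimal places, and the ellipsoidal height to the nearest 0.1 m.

λ = atan2(Y, X) = 19.03770013°; p = √(X²+Y²) = 3392698.2 m.
Bowring's method on WGS84 (a = 6378137 m, b = 6356752.314 m) gives φ = 57.95550034°, h = 815.469 m.

lat 57.9555°, lon 19.0377°, h 815.5 m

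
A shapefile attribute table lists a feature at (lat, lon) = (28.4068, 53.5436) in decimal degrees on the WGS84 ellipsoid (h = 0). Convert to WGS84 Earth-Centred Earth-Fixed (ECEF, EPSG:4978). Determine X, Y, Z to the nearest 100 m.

WGS84: a = 6378137 m, e² = 0.006694380; N(φ) = a/√(1−e²sin²φ) = 6382974.117 m.
X = (N+h)·cosφ·cosλ = 3336145.882 m; Y = (N+h)·cosφ·sinλ = 4515724.984 m; Z = (N(1−e²)+h)·sinφ = 3016235.460 m.

X 3336100 m, Y 4515700 m, Z 3016200 m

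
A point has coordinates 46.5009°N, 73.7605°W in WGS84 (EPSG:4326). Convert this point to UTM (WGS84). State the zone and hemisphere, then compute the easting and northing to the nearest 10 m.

Zone 18N: E 595110 m, N 5150450 m

Longitude -73.7605° lies in the 6° band [-78°, -72°), giving zone 18; latitude is north of the equator, so 18N.
Zone 18 central meridian λ₀ = 6×18 − 183 = -75°; Δλ = +1.2395°.
Transverse Mercator on WGS84 with k₀ = 0.9996 gives E = 595107.228 m, N = 5150449.659 m.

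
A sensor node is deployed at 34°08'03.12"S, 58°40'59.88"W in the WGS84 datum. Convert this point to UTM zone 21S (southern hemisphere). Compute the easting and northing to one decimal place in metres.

Zone 21 central meridian λ₀ = 6×21 − 183 = -57°; Δλ = -1.6833°.
Transverse Mercator on WGS84 with k₀ = 0.9996 gives E = 344787.440 m, N = 6221684.423 m.

E 344787.4 m, N 6221684.4 m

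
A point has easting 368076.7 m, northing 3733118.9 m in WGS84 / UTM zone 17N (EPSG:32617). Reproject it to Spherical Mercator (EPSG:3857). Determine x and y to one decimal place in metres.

x -9175397.7 m, y 3992591.6 m

Unproject from UTM 17N (λ₀ = -81°) → φ = 33.72989994°, λ = -82.42399985°.
Web Mercator (R = 6378137 m): x = -9175397.693 m, y = 3992591.593 m.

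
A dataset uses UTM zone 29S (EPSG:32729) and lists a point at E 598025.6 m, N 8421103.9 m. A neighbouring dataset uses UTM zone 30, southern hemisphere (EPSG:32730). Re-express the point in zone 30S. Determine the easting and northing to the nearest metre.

UTM 29S → geographic: φ = -14.28009993°, λ = -8.09120017°.
UTM 30S (λ₀ = -3°) forward: E = -49770.197 m, N = 8415259.139 m.

E -49770 m, N 8415259 m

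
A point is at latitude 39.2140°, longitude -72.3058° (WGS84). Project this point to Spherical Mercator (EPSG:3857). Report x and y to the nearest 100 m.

x -8049000 m, y 4752400 m

Web Mercator is spherical with R = a = 6378137 m.
x = R·λ = 6378137 × -1.261974278 = -8049044.837 m.
y = R·ln tan(π/4 + φ/2) = 6378137 × 0.745103430 = 4752371.758 m.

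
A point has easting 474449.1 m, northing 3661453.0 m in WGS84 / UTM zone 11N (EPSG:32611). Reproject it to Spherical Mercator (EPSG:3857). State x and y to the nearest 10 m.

x -13054860 m, y 3907440 m

Unproject from UTM 11N (λ₀ = -117°) → φ = 33.09140033°, λ = -117.27380010°.
Web Mercator (R = 6378137 m): x = -13054859.711 m, y = 3907442.122 m.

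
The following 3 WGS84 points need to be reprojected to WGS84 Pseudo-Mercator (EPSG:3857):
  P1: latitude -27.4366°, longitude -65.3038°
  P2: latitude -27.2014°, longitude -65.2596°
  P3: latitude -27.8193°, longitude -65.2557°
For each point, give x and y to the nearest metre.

Web Mercator: x = R·λ, y = R·ln tan(π/4+φ/2), R = 6378137 m.
P1 (-27.4366°, -65.3038°) → (-7269585.763, -3178125.849) m.
P2 (-27.2014°, -65.2596°) → (-7264665.441, -3148656.630) m.
P3 (-27.8193°, -65.2557°) → (-7264231.295, -3226210.697) m.

P1: x -7269586 m, y -3178126 m; P2: x -7264665 m, y -3148657 m; P3: x -7264231 m, y -3226211 m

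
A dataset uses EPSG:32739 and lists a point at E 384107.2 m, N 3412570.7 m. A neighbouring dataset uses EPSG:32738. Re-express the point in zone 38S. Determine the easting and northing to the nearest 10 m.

E 724620 m, N 3407670 m

UTM 39S → geographic: φ = -59.40949984°, λ = 48.95829937°.
UTM 38S (λ₀ = 45°) forward: E = 724621.174 m, N = 3407665.284 m.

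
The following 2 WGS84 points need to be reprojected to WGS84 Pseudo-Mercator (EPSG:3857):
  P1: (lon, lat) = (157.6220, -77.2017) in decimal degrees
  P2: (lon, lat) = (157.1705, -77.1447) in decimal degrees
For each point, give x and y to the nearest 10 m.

Web Mercator: x = R·λ, y = R·ln tan(π/4+φ/2), R = 6378137 m.
P1 (-77.2017°, 157.6220°) → (17546400.778, -13954673.086) m.
P2 (-77.1447°, 157.1705°) → (17496140.028, -13926091.600) m.

P1: x 17546400 m, y -13954670 m; P2: x 17496140 m, y -13926090 m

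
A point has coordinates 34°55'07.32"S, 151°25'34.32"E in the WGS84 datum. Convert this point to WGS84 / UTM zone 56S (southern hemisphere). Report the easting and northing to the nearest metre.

E 356240 m, N 6134842 m

Zone 56 central meridian λ₀ = 6×56 − 183 = 153°; Δλ = -1.5738°.
Transverse Mercator on WGS84 with k₀ = 0.9996 gives E = 356239.962 m, N = 6134842.395 m.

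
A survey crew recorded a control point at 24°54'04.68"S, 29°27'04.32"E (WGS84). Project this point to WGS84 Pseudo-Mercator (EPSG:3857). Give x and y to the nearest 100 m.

x 3278500 m, y -2863600 m

Web Mercator is spherical with R = a = 6378137 m.
x = R·λ = 6378137 × 0.514020409 = 3278492.587 m.
y = R·ln tan(π/4 + φ/2) = 6378137 × -0.448975369 = -2863626.414 m.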